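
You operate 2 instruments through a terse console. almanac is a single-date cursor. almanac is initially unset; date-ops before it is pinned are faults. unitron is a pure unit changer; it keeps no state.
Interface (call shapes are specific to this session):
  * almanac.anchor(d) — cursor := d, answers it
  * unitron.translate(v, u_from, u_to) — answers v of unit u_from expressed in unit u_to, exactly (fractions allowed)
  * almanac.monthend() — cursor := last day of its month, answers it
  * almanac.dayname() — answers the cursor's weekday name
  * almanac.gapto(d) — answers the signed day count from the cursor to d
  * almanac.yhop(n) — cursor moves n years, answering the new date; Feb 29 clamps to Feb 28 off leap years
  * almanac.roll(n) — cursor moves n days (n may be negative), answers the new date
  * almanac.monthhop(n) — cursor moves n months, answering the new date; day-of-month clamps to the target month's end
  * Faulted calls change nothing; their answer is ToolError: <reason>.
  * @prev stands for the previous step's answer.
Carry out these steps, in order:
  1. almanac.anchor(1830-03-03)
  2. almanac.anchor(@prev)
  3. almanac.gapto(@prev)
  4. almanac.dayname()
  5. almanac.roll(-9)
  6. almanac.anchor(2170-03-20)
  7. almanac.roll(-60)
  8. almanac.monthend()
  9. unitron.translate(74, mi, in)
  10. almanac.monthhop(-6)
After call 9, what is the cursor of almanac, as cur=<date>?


Answer: cur=2170-01-31

Derivation:
I try almanac.anchor on d='1830-03-03', and get 1830-03-03.
Calling almanac.anchor on d='@prev', which returns 1830-03-03.
I run almanac.gapto on d='@prev', yielding 0.
I invoke almanac.dayname(): Wednesday.
Now I run almanac.roll on n='-9', which returns 1830-02-22.
I call almanac.anchor on d='2170-03-20', → 2170-03-20.
Using almanac.roll on n='-60': 2170-01-19.
Next I call almanac.monthend, → 2170-01-31.
I try unitron.translate on v='74', u_from='mi', u_to='in', which returns 4688640.
Next I call almanac.monthhop on n='-6', and observe 2169-07-31.


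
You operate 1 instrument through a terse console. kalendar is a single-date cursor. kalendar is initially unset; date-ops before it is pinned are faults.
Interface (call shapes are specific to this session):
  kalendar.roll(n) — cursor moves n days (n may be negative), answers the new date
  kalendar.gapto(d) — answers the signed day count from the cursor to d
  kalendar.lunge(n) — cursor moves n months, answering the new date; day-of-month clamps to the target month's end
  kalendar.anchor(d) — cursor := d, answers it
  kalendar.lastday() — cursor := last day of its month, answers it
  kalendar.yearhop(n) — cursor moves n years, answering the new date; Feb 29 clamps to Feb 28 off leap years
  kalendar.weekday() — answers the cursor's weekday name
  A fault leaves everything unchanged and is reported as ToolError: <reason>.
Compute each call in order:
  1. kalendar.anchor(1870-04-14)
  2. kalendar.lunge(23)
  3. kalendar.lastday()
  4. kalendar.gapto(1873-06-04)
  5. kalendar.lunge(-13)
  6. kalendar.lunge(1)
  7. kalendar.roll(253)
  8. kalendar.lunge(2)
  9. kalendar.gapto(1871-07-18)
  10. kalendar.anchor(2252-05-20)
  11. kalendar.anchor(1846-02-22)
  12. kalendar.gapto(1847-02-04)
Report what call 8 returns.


Answer: 1872-02-06

Derivation:
-> kalendar.anchor(1870-04-14)
<- 1870-04-14
-> kalendar.lunge(23)
<- 1872-03-14
-> kalendar.lastday()
<- 1872-03-31
-> kalendar.gapto(1873-06-04)
<- 430
-> kalendar.lunge(-13)
<- 1871-02-28
-> kalendar.lunge(1)
<- 1871-03-28
-> kalendar.roll(253)
<- 1871-12-06
-> kalendar.lunge(2)
<- 1872-02-06
-> kalendar.gapto(1871-07-18)
<- -203
-> kalendar.anchor(2252-05-20)
<- 2252-05-20
-> kalendar.anchor(1846-02-22)
<- 1846-02-22
-> kalendar.gapto(1847-02-04)
<- 347


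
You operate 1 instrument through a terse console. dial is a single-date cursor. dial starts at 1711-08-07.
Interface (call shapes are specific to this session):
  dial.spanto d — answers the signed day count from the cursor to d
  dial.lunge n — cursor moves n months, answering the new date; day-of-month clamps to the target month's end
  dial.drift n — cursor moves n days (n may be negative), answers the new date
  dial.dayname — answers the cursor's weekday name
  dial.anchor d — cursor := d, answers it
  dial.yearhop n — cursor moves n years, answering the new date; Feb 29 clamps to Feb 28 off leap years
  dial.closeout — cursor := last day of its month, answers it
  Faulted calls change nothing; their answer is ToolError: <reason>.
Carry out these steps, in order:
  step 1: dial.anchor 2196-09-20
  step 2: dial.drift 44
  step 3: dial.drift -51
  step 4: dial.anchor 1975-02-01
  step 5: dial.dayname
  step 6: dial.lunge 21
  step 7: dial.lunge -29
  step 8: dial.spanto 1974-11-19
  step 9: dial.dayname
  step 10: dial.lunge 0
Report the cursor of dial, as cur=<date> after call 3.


Answer: cur=2196-09-13

Derivation:
>> dial.anchor(2196-09-20)
<< 2196-09-20
>> dial.drift(44)
<< 2196-11-03
>> dial.drift(-51)
<< 2196-09-13
>> dial.anchor(1975-02-01)
<< 1975-02-01
>> dial.dayname()
<< Saturday
>> dial.lunge(21)
<< 1976-11-01
>> dial.lunge(-29)
<< 1974-06-01
>> dial.spanto(1974-11-19)
<< 171
>> dial.dayname()
<< Saturday
>> dial.lunge(0)
<< 1974-06-01


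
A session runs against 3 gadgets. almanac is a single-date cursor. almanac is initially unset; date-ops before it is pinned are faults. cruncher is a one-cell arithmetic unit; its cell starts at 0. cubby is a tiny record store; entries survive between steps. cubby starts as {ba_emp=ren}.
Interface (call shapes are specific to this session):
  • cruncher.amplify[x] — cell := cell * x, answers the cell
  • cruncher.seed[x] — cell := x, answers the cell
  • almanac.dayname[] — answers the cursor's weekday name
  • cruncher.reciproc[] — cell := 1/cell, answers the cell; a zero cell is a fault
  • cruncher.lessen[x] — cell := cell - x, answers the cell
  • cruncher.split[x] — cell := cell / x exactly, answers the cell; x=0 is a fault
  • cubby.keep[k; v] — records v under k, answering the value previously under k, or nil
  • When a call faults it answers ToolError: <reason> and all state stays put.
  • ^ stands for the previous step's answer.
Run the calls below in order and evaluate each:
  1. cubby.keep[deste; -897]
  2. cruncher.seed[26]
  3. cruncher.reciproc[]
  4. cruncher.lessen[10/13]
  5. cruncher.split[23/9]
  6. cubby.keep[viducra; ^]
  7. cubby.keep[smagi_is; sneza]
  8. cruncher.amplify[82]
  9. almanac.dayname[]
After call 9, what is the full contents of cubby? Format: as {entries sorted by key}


Answer: {ba_emp=ren, deste=-897, smagi_is=sneza, viducra=-171/598}

Derivation:
// 1. keep(k=deste, v=-897) == nil
// 2. seed(x=26) == 26
// 3. reciproc() == 1/26
// 4. lessen(x=10/13) == -19/26
// 5. split(x=23/9) == -171/598
// 6. keep(k=viducra, v=^) == nil
// 7. keep(k=smagi_is, v=sneza) == nil
// 8. amplify(x=82) == -7011/299
// 9. dayname() == ToolError: no date set


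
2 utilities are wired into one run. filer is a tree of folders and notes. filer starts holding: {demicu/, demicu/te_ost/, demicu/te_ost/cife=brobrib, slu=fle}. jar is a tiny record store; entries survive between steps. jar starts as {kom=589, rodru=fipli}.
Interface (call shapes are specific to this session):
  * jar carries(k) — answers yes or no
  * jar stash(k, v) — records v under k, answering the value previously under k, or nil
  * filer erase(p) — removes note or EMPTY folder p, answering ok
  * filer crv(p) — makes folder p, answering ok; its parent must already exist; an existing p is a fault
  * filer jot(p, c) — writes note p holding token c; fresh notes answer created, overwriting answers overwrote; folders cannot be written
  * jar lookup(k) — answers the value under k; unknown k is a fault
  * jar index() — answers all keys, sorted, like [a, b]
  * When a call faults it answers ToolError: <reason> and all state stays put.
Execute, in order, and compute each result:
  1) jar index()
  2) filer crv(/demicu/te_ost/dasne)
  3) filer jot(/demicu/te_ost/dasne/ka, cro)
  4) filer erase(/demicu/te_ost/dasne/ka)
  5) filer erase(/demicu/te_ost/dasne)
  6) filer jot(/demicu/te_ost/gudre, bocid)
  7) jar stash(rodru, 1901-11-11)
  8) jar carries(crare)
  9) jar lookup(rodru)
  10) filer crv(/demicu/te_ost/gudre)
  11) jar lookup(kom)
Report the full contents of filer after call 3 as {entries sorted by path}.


! 1. jar index() == [kom, rodru]
! 2. filer crv(p=/demicu/te_ost/dasne) == ok
! 3. filer jot(p=/demicu/te_ost/dasne/ka, c=cro) == created
! 4. filer erase(p=/demicu/te_ost/dasne/ka) == ok
! 5. filer erase(p=/demicu/te_ost/dasne) == ok
! 6. filer jot(p=/demicu/te_ost/gudre, c=bocid) == created
! 7. jar stash(k=rodru, v=1901-11-11) == fipli
! 8. jar carries(k=crare) == no
! 9. jar lookup(k=rodru) == 1901-11-11
! 10. filer crv(p=/demicu/te_ost/gudre) == ToolError: exists
! 11. jar lookup(k=kom) == 589

Answer: {demicu/, demicu/te_ost/, demicu/te_ost/cife=brobrib, demicu/te_ost/dasne/, demicu/te_ost/dasne/ka=cro, slu=fle}


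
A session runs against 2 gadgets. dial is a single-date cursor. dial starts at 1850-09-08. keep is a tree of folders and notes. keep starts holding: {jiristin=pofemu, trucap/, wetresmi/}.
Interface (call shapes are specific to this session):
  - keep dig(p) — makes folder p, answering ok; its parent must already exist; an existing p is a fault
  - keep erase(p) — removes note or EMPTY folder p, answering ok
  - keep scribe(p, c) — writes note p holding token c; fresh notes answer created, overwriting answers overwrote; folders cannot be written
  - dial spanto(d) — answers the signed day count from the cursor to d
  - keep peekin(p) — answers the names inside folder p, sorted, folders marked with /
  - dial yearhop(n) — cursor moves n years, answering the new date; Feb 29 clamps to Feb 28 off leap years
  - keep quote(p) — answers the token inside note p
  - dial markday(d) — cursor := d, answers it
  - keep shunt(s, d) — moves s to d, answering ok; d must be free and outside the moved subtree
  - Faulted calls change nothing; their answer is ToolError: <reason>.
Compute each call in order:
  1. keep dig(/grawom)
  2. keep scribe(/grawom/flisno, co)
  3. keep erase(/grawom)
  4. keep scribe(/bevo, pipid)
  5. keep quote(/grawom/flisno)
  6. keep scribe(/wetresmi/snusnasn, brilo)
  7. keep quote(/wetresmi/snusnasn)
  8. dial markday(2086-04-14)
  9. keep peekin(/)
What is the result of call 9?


→ keep dig(p='/grawom')
← ok
→ keep scribe(p='/grawom/flisno', c='co')
← created
→ keep erase(p='/grawom')
← ToolError: not empty
→ keep scribe(p='/bevo', c='pipid')
← created
→ keep quote(p='/grawom/flisno')
← co
→ keep scribe(p='/wetresmi/snusnasn', c='brilo')
← created
→ keep quote(p='/wetresmi/snusnasn')
← brilo
→ dial markday(d='2086-04-14')
← 2086-04-14
→ keep peekin(p='/')
← [bevo, grawom/, jiristin, trucap/, wetresmi/]

Answer: [bevo, grawom/, jiristin, trucap/, wetresmi/]


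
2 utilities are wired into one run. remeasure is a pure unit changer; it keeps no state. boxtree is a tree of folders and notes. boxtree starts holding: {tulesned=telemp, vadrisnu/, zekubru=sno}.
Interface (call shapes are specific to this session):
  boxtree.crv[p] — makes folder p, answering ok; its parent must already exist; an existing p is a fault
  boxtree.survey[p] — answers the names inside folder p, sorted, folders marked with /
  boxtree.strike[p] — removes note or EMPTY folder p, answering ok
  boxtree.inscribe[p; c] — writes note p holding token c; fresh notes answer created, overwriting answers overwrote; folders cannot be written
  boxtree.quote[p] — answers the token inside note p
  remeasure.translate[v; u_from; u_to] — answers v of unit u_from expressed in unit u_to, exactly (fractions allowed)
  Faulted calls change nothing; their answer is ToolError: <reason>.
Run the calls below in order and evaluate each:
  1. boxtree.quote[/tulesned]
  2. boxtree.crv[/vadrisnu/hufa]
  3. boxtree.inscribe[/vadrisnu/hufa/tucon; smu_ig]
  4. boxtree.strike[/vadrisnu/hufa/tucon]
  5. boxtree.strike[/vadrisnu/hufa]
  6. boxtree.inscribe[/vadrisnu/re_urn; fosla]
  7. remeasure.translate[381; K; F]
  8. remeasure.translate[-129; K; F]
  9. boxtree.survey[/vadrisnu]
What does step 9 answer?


Answer: [re_urn]

Derivation:
$ quote p: /tulesned
[out] telemp
$ crv p: /vadrisnu/hufa
[out] ok
$ inscribe p: /vadrisnu/hufa/tucon c: smu_ig
[out] created
$ strike p: /vadrisnu/hufa/tucon
[out] ok
$ strike p: /vadrisnu/hufa
[out] ok
$ inscribe p: /vadrisnu/re_urn c: fosla
[out] created
$ translate v: 381 u_from: K u_to: F
[out] 22613/100
$ translate v: -129 u_from: K u_to: F
[out] -69187/100
$ survey p: /vadrisnu
[out] [re_urn]


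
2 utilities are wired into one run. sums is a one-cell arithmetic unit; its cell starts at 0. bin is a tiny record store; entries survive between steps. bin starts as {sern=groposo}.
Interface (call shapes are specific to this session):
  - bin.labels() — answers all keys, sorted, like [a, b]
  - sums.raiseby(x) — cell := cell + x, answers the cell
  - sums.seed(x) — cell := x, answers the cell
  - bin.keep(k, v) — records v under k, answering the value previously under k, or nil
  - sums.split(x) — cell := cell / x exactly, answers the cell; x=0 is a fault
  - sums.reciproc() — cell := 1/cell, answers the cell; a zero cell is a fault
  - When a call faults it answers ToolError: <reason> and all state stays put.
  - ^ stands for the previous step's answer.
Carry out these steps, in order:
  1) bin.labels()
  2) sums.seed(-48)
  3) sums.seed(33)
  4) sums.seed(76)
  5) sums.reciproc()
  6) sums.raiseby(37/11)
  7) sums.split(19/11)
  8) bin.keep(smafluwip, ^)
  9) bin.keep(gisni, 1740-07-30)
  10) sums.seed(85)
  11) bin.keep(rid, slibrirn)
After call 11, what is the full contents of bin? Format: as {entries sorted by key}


Answer: {gisni=1740-07-30, rid=slibrirn, sern=groposo, smafluwip=2823/1444}

Derivation:
-> bin.labels()
<- [sern]
-> sums.seed(x: -48)
<- -48
-> sums.seed(x: 33)
<- 33
-> sums.seed(x: 76)
<- 76
-> sums.reciproc()
<- 1/76
-> sums.raiseby(x: 37/11)
<- 2823/836
-> sums.split(x: 19/11)
<- 2823/1444
-> bin.keep(k: smafluwip, v: ^)
<- nil
-> bin.keep(k: gisni, v: 1740-07-30)
<- nil
-> sums.seed(x: 85)
<- 85
-> bin.keep(k: rid, v: slibrirn)
<- nil


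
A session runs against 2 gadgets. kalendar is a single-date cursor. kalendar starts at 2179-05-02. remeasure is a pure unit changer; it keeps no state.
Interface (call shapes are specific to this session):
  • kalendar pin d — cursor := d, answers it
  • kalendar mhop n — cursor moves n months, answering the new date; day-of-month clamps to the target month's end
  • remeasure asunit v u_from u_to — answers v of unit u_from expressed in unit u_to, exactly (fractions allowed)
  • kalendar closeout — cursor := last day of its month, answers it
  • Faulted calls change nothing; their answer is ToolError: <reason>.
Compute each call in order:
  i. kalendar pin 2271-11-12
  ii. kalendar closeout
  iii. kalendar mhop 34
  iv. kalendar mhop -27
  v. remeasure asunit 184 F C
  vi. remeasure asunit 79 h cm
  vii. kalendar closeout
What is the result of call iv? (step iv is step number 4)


Answer: 2272-06-30

Derivation:
-> kalendar pin(d→2271-11-12)
<- 2271-11-12
-> kalendar closeout()
<- 2271-11-30
-> kalendar mhop(n→34)
<- 2274-09-30
-> kalendar mhop(n→-27)
<- 2272-06-30
-> remeasure asunit(v→184, u_from→F, u_to→C)
<- 760/9
-> remeasure asunit(v→79, u_from→h, u_to→cm)
<- ToolError: incompatible units
-> kalendar closeout()
<- 2272-06-30


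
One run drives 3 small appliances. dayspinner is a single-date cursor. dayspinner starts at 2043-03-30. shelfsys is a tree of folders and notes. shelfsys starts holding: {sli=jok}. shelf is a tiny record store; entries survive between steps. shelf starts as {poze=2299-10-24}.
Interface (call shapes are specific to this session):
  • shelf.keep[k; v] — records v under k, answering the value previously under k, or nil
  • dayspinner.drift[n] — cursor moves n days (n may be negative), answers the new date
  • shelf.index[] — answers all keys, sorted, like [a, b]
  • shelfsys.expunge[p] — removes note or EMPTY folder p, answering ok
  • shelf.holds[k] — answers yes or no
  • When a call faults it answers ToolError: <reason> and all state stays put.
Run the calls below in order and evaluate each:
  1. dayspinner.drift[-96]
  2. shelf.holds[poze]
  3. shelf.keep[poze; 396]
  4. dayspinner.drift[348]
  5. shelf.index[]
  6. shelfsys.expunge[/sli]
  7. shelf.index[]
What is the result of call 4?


Answer: 2043-12-07

Derivation:
[in] dayspinner.drift n='-96'
  2042-12-24
[in] shelf.holds k='poze'
  yes
[in] shelf.keep k='poze' v='396'
  2299-10-24
[in] dayspinner.drift n='348'
  2043-12-07
[in] shelf.index
  [poze]
[in] shelfsys.expunge p='/sli'
  ok
[in] shelf.index
  [poze]


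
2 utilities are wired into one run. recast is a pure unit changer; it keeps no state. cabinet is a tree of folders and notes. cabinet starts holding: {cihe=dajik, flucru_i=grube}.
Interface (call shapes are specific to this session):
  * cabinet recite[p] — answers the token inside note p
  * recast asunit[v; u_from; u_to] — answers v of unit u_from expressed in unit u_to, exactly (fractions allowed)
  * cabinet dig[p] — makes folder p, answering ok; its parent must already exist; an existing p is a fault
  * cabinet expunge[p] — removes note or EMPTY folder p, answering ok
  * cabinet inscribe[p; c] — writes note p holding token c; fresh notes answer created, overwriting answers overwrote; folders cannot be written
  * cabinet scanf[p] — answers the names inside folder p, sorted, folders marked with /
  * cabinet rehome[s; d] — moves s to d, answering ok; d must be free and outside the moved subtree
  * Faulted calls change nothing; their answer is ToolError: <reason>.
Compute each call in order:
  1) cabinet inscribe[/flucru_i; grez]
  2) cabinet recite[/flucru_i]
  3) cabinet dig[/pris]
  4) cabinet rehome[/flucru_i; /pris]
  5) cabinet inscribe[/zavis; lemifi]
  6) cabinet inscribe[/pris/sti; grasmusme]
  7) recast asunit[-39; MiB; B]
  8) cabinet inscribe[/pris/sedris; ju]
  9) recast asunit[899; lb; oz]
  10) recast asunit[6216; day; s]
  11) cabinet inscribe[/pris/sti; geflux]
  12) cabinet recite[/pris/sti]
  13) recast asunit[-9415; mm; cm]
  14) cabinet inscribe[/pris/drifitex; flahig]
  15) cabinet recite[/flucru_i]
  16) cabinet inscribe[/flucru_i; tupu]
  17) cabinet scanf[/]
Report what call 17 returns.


Answer: [cihe, flucru_i, pris/, zavis]

Derivation:
==> cabinet inscribe(p: /flucru_i, c: grez)
<== overwrote
==> cabinet recite(p: /flucru_i)
<== grez
==> cabinet dig(p: /pris)
<== ok
==> cabinet rehome(s: /flucru_i, d: /pris)
<== ToolError: exists
==> cabinet inscribe(p: /zavis, c: lemifi)
<== created
==> cabinet inscribe(p: /pris/sti, c: grasmusme)
<== created
==> recast asunit(v: -39, u_from: MiB, u_to: B)
<== -40894464
==> cabinet inscribe(p: /pris/sedris, c: ju)
<== created
==> recast asunit(v: 899, u_from: lb, u_to: oz)
<== 14384
==> recast asunit(v: 6216, u_from: day, u_to: s)
<== 537062400
==> cabinet inscribe(p: /pris/sti, c: geflux)
<== overwrote
==> cabinet recite(p: /pris/sti)
<== geflux
==> recast asunit(v: -9415, u_from: mm, u_to: cm)
<== -1883/2
==> cabinet inscribe(p: /pris/drifitex, c: flahig)
<== created
==> cabinet recite(p: /flucru_i)
<== grez
==> cabinet inscribe(p: /flucru_i, c: tupu)
<== overwrote
==> cabinet scanf(p: /)
<== [cihe, flucru_i, pris/, zavis]


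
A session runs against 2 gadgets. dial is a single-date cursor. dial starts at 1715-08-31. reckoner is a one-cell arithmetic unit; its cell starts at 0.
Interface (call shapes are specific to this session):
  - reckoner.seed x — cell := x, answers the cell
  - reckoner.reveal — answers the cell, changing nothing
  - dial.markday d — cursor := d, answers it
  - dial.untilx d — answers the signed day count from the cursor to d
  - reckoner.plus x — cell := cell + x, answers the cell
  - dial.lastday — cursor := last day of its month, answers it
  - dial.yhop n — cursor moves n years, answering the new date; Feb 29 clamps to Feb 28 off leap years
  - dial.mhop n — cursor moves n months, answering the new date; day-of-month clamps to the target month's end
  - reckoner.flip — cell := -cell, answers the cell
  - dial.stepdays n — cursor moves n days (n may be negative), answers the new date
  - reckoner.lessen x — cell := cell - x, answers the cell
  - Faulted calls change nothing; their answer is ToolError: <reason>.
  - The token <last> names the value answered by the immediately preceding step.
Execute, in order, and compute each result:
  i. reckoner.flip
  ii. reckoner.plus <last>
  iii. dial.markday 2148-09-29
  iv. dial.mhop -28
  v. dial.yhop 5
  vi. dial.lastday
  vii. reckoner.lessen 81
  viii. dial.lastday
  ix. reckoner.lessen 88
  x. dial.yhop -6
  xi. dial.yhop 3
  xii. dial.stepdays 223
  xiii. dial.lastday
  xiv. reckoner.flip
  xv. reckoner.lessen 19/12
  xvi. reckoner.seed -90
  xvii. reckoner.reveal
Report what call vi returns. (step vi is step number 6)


// flip() -> 0
// plus(x: <last>) -> 0
// markday(d: 2148-09-29) -> 2148-09-29
// mhop(n: -28) -> 2146-05-29
// yhop(n: 5) -> 2151-05-29
// lastday() -> 2151-05-31
// lessen(x: 81) -> -81
// lastday() -> 2151-05-31
// lessen(x: 88) -> -169
// yhop(n: -6) -> 2145-05-31
// yhop(n: 3) -> 2148-05-31
// stepdays(n: 223) -> 2149-01-09
// lastday() -> 2149-01-31
// flip() -> 169
// lessen(x: 19/12) -> 2009/12
// seed(x: -90) -> -90
// reveal() -> -90

Answer: 2151-05-31


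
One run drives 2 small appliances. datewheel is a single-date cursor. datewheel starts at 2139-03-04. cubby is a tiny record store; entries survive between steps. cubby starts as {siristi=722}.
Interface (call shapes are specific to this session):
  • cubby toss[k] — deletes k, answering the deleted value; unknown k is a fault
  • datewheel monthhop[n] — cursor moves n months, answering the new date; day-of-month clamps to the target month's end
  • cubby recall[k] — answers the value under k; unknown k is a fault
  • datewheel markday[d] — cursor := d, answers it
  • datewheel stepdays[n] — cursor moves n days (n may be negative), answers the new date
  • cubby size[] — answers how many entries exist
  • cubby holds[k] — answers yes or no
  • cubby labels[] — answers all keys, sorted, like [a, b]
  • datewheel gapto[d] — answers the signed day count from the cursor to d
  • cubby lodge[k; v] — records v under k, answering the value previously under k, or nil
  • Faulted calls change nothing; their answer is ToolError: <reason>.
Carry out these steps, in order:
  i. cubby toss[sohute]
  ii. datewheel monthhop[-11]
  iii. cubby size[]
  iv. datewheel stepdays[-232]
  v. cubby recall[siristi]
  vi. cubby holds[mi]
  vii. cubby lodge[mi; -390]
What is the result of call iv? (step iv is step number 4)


Answer: 2137-08-15

Derivation:
>> cubby toss(sohute)
<< ToolError: no such key sohute
>> datewheel monthhop(-11)
<< 2138-04-04
>> cubby size()
<< 1
>> datewheel stepdays(-232)
<< 2137-08-15
>> cubby recall(siristi)
<< 722
>> cubby holds(mi)
<< no
>> cubby lodge(mi, -390)
<< nil


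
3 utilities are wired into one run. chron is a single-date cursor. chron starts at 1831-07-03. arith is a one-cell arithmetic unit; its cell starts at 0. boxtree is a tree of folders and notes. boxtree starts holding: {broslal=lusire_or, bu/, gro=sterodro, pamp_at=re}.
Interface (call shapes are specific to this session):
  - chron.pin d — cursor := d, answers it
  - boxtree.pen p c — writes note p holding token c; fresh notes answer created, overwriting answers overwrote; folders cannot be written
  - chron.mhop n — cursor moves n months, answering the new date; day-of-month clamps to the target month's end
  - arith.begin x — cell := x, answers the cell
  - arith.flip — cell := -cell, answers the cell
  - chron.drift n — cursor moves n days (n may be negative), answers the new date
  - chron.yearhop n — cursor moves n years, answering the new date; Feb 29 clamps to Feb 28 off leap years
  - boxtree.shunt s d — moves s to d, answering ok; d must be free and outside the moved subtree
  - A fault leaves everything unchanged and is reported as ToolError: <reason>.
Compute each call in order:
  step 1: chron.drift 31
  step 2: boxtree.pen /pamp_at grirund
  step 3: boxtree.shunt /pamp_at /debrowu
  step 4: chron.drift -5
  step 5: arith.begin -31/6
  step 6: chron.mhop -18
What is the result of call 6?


// 1. chron.drift(n='31') : 1831-08-03
// 2. boxtree.pen(p='/pamp_at', c='grirund') : overwrote
// 3. boxtree.shunt(s='/pamp_at', d='/debrowu') : ok
// 4. chron.drift(n='-5') : 1831-07-29
// 5. arith.begin(x='-31/6') : -31/6
// 6. chron.mhop(n='-18') : 1830-01-29

Answer: 1830-01-29


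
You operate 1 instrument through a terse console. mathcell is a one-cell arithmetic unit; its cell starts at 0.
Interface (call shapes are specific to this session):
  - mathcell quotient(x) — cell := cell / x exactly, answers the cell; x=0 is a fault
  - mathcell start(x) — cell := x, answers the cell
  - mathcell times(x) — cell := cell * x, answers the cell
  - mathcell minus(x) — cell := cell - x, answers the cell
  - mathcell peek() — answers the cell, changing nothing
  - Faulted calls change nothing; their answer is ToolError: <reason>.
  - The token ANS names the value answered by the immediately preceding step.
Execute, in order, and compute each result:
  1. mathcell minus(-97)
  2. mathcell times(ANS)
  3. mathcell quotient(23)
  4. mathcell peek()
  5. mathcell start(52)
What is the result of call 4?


Answer: 9409/23

Derivation:
% 1. mathcell minus(x: -97) -> 97
% 2. mathcell times(x: ANS) -> 9409
% 3. mathcell quotient(x: 23) -> 9409/23
% 4. mathcell peek() -> 9409/23
% 5. mathcell start(x: 52) -> 52


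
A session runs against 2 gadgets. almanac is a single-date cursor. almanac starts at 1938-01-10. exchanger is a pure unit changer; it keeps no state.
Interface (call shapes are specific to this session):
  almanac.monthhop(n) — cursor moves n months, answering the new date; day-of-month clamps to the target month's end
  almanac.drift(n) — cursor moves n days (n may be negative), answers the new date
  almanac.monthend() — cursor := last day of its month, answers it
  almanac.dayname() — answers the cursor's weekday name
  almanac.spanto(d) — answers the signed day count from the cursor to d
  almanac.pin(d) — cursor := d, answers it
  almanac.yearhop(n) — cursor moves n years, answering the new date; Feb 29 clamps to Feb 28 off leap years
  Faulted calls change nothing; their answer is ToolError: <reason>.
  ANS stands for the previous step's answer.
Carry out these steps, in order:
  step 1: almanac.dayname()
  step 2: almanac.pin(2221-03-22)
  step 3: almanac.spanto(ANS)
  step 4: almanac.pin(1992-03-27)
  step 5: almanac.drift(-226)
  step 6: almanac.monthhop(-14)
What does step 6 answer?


Answer: 1990-06-14

Derivation:
>> almanac.dayname()
<< Monday
>> almanac.pin(d→2221-03-22)
<< 2221-03-22
>> almanac.spanto(d→ANS)
<< 0
>> almanac.pin(d→1992-03-27)
<< 1992-03-27
>> almanac.drift(n→-226)
<< 1991-08-14
>> almanac.monthhop(n→-14)
<< 1990-06-14


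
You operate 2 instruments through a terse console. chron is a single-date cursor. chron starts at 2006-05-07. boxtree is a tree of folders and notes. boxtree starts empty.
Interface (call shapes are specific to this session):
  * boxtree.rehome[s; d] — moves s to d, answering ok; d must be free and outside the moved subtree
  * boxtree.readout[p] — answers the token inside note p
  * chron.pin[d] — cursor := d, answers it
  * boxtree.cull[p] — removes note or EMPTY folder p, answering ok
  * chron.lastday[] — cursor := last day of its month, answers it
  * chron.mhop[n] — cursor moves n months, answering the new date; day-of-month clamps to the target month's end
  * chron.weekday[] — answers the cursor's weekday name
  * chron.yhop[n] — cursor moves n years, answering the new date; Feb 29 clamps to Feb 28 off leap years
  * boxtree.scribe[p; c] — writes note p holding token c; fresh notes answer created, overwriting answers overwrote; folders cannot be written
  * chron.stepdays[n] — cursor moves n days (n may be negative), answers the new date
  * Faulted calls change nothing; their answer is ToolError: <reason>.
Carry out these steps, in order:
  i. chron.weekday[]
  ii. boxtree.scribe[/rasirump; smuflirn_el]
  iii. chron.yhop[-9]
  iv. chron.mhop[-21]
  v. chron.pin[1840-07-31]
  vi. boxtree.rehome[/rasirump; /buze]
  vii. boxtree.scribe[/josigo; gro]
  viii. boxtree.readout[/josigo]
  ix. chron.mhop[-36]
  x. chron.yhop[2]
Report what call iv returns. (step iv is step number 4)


# chron.weekday() -> Sunday
# boxtree.scribe(p=/rasirump, c=smuflirn_el) -> created
# chron.yhop(n=-9) -> 1997-05-07
# chron.mhop(n=-21) -> 1995-08-07
# chron.pin(d=1840-07-31) -> 1840-07-31
# boxtree.rehome(s=/rasirump, d=/buze) -> ok
# boxtree.scribe(p=/josigo, c=gro) -> created
# boxtree.readout(p=/josigo) -> gro
# chron.mhop(n=-36) -> 1837-07-31
# chron.yhop(n=2) -> 1839-07-31

Answer: 1995-08-07


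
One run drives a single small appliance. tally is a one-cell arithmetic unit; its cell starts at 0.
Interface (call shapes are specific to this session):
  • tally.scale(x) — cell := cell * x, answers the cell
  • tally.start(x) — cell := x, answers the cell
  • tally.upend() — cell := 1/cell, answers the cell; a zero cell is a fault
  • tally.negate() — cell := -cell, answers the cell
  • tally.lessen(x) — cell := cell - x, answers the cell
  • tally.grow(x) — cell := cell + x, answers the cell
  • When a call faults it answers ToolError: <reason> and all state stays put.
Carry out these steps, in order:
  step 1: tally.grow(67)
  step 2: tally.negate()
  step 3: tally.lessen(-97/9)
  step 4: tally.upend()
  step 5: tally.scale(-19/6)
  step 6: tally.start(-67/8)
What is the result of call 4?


I try tally.grow(x→67), → 67.
Calling tally.negate, → -67.
Then tally.lessen(x→-97/9), and get -506/9.
Calling tally.upend(): -9/506.
I try tally.scale(x→-19/6), → 57/1012.
Using tally.start(x→-67/8), and get -67/8.

Answer: -9/506


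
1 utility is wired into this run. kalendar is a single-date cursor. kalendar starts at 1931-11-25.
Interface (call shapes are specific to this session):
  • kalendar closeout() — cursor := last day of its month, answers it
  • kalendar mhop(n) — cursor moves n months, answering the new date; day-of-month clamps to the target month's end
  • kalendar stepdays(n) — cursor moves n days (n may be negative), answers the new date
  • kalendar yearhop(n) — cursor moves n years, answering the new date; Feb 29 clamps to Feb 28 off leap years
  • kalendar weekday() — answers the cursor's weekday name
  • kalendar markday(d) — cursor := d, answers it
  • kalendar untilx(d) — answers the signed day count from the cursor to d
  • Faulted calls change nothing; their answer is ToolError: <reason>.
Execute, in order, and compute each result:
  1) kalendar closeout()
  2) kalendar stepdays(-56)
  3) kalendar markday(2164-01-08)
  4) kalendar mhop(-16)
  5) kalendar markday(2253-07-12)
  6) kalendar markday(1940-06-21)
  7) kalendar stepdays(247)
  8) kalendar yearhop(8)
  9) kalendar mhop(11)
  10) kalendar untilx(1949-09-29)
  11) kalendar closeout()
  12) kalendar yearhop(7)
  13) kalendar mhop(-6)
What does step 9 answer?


[in] kalendar closeout
  1931-11-30
[in] kalendar stepdays -56
  1931-10-05
[in] kalendar markday 2164-01-08
  2164-01-08
[in] kalendar mhop -16
  2162-09-08
[in] kalendar markday 2253-07-12
  2253-07-12
[in] kalendar markday 1940-06-21
  1940-06-21
[in] kalendar stepdays 247
  1941-02-23
[in] kalendar yearhop 8
  1949-02-23
[in] kalendar mhop 11
  1950-01-23
[in] kalendar untilx 1949-09-29
  -116
[in] kalendar closeout
  1950-01-31
[in] kalendar yearhop 7
  1957-01-31
[in] kalendar mhop -6
  1956-07-31

Answer: 1950-01-23


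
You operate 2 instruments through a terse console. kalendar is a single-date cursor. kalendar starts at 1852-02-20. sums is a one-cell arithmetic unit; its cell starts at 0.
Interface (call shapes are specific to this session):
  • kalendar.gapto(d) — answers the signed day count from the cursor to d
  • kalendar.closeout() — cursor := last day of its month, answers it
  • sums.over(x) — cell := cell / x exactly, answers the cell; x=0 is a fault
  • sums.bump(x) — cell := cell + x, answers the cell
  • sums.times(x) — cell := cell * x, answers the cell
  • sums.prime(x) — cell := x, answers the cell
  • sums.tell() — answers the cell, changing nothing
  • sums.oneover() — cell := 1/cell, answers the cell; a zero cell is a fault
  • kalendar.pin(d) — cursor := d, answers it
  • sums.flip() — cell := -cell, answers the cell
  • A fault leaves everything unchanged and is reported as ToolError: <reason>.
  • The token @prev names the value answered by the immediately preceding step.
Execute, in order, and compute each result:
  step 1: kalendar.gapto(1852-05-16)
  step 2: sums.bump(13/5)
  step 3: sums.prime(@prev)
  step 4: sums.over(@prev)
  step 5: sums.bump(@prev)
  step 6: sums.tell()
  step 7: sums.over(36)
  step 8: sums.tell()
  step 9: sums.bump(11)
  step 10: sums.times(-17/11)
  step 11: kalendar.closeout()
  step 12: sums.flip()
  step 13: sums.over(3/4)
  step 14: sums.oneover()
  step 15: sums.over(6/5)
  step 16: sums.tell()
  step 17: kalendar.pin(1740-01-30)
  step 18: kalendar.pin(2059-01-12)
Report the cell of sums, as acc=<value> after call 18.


Answer: acc=495/13532

Derivation:
# 1. kalendar.gapto(d=1852-05-16) ~> 86
# 2. sums.bump(x=13/5) ~> 13/5
# 3. sums.prime(x=@prev) ~> 13/5
# 4. sums.over(x=@prev) ~> 1
# 5. sums.bump(x=@prev) ~> 2
# 6. sums.tell() ~> 2
# 7. sums.over(x=36) ~> 1/18
# 8. sums.tell() ~> 1/18
# 9. sums.bump(x=11) ~> 199/18
# 10. sums.times(x=-17/11) ~> -3383/198
# 11. kalendar.closeout() ~> 1852-02-29
# 12. sums.flip() ~> 3383/198
# 13. sums.over(x=3/4) ~> 6766/297
# 14. sums.oneover() ~> 297/6766
# 15. sums.over(x=6/5) ~> 495/13532
# 16. sums.tell() ~> 495/13532
# 17. kalendar.pin(d=1740-01-30) ~> 1740-01-30
# 18. kalendar.pin(d=2059-01-12) ~> 2059-01-12


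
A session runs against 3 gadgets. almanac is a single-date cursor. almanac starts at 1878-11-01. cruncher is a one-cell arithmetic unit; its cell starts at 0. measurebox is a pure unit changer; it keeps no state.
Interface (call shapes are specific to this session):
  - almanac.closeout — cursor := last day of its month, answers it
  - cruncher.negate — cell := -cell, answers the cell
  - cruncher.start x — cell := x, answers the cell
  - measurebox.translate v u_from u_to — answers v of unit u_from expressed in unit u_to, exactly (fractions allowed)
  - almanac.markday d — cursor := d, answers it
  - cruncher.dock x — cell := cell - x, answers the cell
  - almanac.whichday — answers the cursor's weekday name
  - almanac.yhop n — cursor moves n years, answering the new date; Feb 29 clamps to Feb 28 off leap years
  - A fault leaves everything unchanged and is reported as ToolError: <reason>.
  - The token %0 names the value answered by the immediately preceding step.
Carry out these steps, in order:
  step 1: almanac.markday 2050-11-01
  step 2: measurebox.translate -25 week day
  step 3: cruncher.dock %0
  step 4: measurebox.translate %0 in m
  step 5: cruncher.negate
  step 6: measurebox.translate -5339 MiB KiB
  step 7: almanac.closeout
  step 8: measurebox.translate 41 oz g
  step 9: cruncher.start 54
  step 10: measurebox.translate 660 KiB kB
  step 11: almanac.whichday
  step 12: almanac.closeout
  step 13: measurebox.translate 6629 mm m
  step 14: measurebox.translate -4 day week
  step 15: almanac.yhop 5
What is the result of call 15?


I run markday with d='2050-11-01', — result: 2050-11-01.
I use translate with v='-25', u_from='week', u_to='day', which returns -175.
Using dock with x='%0': 175.
Next I call translate with v='%0', u_from='in', u_to='m', and observe 889/200.
I try negate(), yielding -175.
Invoking translate with v='-5339', u_from='MiB', u_to='KiB', yielding -5467136.
I try closeout, → 2050-11-30.
Then translate with v='41', u_from='oz', u_to='g', and see 1859728717/1600000.
Calling start with x='54', and get 54.
I call translate with v='660', u_from='KiB', u_to='kB', and see 16896/25.
I call whichday, → Wednesday.
Now I run closeout(), — result: 2050-11-30.
I try translate with v='6629', u_from='mm', u_to='m', yielding 6629/1000.
Calling translate with v='-4', u_from='day', u_to='week', — result: -4/7.
Now I run yhop with n='5': 2055-11-30.

Answer: 2055-11-30


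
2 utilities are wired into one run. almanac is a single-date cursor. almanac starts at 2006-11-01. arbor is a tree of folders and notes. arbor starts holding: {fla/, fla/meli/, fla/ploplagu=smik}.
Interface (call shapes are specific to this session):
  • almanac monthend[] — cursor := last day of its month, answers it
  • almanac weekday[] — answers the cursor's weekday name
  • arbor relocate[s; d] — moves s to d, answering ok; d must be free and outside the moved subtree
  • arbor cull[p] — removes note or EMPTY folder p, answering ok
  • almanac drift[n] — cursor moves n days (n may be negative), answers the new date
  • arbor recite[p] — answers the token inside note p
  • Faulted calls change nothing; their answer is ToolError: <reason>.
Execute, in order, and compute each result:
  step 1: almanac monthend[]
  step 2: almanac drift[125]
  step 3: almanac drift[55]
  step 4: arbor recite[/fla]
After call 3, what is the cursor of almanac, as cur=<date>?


·→ almanac monthend()
·← 2006-11-30
·→ almanac drift(n=125)
·← 2007-04-04
·→ almanac drift(n=55)
·← 2007-05-29
·→ arbor recite(p=/fla)
·← ToolError: is a directory

Answer: cur=2007-05-29


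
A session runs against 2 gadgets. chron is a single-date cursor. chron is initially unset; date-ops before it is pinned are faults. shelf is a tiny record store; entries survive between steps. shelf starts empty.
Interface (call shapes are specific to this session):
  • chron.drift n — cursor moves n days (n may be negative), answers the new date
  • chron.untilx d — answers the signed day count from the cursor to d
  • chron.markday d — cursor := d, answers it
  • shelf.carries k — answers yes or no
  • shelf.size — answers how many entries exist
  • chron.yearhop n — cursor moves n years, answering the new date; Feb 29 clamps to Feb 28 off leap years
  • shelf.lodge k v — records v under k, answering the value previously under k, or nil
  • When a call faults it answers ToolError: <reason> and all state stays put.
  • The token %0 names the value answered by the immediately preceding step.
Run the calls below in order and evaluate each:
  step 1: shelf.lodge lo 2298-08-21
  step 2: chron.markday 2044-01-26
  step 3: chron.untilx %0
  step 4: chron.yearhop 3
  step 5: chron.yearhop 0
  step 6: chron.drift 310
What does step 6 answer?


[in] shelf.lodge k=lo v=2298-08-21
[out] nil
[in] chron.markday d=2044-01-26
[out] 2044-01-26
[in] chron.untilx d=%0
[out] 0
[in] chron.yearhop n=3
[out] 2047-01-26
[in] chron.yearhop n=0
[out] 2047-01-26
[in] chron.drift n=310
[out] 2047-12-02

Answer: 2047-12-02


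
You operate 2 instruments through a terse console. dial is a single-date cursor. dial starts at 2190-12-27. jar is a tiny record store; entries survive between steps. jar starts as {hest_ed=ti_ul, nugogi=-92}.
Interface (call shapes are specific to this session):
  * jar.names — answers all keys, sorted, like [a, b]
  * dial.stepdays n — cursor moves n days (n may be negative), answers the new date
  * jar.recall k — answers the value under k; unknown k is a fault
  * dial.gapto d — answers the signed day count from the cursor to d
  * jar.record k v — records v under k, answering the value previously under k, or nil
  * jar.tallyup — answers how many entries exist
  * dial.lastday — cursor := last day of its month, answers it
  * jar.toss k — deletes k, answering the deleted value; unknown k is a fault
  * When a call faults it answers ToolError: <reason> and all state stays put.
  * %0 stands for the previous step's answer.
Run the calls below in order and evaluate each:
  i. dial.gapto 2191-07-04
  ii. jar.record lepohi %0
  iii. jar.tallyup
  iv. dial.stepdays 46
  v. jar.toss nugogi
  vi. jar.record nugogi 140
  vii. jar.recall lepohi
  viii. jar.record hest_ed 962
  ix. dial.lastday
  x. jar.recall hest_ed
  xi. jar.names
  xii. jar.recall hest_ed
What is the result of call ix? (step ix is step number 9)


Answer: 2191-02-28

Derivation:
Now I run dial.gapto using d→2191-07-04, and get 189.
Now I run jar.record using k→lepohi, v→%0, which returns nil.
Using jar.tallyup, and get 3.
I call dial.stepdays using n→46, yielding 2191-02-11.
Now I run jar.toss using k→nugogi, and observe -92.
Then jar.record using k→nugogi, v→140: nil.
Invoking jar.recall using k→lepohi, → 189.
Using jar.record using k→hest_ed, v→962, → ti_ul.
Next I call dial.lastday(), and see 2191-02-28.
Calling jar.recall using k→hest_ed: 962.
Then jar.names(), → [hest_ed, lepohi, nugogi].
I run jar.recall using k→hest_ed, which returns 962.
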